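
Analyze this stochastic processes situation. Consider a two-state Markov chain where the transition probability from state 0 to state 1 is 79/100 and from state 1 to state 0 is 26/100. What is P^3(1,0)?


Computing P^3 by matrix multiplication.
P = [[0.2100, 0.7900], [0.2600, 0.7400]]
After raising P to the power 3:
P^3(1,0) = 0.2477

0.2477


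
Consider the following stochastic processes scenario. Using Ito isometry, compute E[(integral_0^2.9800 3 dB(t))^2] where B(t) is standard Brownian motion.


By Ito isometry: E[(int f dB)^2] = int f^2 dt
= 3^2 * 2.9800
= 9 * 2.9800 = 26.8200

26.8200


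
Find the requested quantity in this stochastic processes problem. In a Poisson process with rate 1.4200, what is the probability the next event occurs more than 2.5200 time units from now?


P(X > t) = exp(-lambda * t)
= exp(-1.4200 * 2.5200)
= exp(-3.5784) = 0.0279

0.0279


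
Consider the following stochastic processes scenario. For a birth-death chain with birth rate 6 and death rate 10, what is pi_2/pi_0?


For birth-death process, pi_n/pi_0 = (lambda/mu)^n
= (6/10)^2
= 0.3600

0.3600


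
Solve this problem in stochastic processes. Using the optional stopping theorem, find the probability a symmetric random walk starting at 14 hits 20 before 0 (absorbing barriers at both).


By optional stopping theorem: E(M at tau) = M(0) = 14
P(hit 20)*20 + P(hit 0)*0 = 14
P(hit 20) = (14 - 0)/(20 - 0) = 7/10 = 0.7000

0.7000


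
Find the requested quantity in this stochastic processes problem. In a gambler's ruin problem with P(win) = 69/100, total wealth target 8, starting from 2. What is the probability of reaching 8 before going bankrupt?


Gambler's ruin formula:
r = q/p = 0.3100/0.6900 = 0.4493
P(win) = (1 - r^i)/(1 - r^N)
= (1 - 0.4493^2)/(1 - 0.4493^8)
= 0.7995

0.7995


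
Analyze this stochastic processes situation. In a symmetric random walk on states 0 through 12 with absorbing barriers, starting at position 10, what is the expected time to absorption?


For symmetric RW on 0,...,N with absorbing barriers, E(i) = i*(N-i)
E(10) = 10 * 2 = 20

20


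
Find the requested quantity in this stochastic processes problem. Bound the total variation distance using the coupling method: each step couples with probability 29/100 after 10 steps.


TV distance bound <= (1-delta)^n
= (1 - 0.2900)^10
= 0.7100^10
= 0.0326

0.0326


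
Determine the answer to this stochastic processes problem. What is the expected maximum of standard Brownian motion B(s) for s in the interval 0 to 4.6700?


E(max B(s)) = sqrt(2t/pi)
= sqrt(2*4.6700/pi)
= sqrt(2.9730)
= 1.7242

1.7242


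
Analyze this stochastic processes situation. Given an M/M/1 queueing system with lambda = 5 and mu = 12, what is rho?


rho = lambda/mu
= 5/12
= 0.4167

0.4167


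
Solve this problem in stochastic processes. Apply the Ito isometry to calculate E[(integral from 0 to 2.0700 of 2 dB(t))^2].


By Ito isometry: E[(int f dB)^2] = int f^2 dt
= 2^2 * 2.0700
= 4 * 2.0700 = 8.2800

8.2800


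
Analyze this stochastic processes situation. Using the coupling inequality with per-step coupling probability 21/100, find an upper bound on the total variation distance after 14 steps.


TV distance bound <= (1-delta)^n
= (1 - 0.2100)^14
= 0.7900^14
= 0.0369

0.0369


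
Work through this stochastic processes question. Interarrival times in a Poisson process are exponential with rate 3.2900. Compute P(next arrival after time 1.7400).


P(X > t) = exp(-lambda * t)
= exp(-3.2900 * 1.7400)
= exp(-5.7246) = 0.0033

0.0033


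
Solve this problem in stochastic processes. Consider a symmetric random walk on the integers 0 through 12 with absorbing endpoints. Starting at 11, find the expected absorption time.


For symmetric RW on 0,...,N with absorbing barriers, E(i) = i*(N-i)
E(11) = 11 * 1 = 11

11


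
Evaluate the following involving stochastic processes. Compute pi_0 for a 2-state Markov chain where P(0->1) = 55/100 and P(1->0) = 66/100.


Stationary distribution: pi_0 = p10/(p01+p10), pi_1 = p01/(p01+p10)
p01 = 0.5500, p10 = 0.6600
pi_0 = 0.5455

0.5455


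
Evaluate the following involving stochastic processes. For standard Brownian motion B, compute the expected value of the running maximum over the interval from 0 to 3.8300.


E(max B(s)) = sqrt(2t/pi)
= sqrt(2*3.8300/pi)
= sqrt(2.4383)
= 1.5615

1.5615


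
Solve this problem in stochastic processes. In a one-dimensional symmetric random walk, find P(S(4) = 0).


P(S(4) = 0) = C(4,2) / 4^2
= 6 / 16
= 0.3750

0.3750


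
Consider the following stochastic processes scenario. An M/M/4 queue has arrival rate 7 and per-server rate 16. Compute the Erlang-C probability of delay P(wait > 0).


a = lambda/mu = 0.4375
rho = a/c = 0.1094
Erlang-C formula applied:
C(c,a) = 0.0011

0.0011


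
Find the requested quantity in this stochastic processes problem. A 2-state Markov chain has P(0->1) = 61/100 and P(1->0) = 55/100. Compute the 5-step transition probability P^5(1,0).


Computing P^5 by matrix multiplication.
P = [[0.3900, 0.6100], [0.5500, 0.4500]]
After raising P to the power 5:
P^5(1,0) = 0.4742

0.4742


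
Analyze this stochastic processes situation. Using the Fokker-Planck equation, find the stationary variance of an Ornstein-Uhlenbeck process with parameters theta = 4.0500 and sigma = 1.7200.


Stationary variance = sigma^2 / (2*theta)
= 1.7200^2 / (2*4.0500)
= 2.9584 / 8.1000
= 0.3652

0.3652


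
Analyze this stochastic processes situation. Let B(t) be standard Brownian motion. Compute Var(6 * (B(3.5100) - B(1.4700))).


Var(alpha*(B(t)-B(s))) = alpha^2 * (t-s)
= 6^2 * (3.5100 - 1.4700)
= 36 * 2.0400
= 73.4400

73.4400


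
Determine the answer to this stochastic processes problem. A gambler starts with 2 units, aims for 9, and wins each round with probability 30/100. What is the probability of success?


Gambler's ruin formula:
r = q/p = 0.7000/0.3000 = 2.3333
P(win) = (1 - r^i)/(1 - r^N)
= (1 - 2.3333^2)/(1 - 2.3333^9)
= 0.0022

0.0022


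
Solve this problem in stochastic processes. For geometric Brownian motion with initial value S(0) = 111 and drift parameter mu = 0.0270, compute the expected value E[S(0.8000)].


E[S(t)] = S(0) * exp(mu * t)
= 111 * exp(0.0270 * 0.8000)
= 111 * 1.0218
= 113.4237

113.4237


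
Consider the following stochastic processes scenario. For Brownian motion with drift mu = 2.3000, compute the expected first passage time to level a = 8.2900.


Expected first passage time = a/mu
= 8.2900/2.3000
= 3.6043

3.6043


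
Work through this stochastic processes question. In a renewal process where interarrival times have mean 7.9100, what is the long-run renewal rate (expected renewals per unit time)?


Long-run renewal rate = 1/E(X)
= 1/7.9100
= 0.1264

0.1264


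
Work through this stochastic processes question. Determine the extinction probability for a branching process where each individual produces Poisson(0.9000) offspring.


Since mu = 0.9000 <= 1, extinction probability = 1.

1.0000


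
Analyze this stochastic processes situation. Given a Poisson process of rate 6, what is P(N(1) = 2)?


P(N(t)=k) = (lambda*t)^k * exp(-lambda*t) / k!
lambda*t = 6
= 6^2 * exp(-6) / 2!
= 36 * 0.0025 / 2
= 0.0446

0.0446


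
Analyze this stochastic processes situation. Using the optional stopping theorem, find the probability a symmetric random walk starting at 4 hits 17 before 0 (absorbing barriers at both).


By optional stopping theorem: E(M at tau) = M(0) = 4
P(hit 17)*17 + P(hit 0)*0 = 4
P(hit 17) = (4 - 0)/(17 - 0) = 4/17 = 0.2353

0.2353


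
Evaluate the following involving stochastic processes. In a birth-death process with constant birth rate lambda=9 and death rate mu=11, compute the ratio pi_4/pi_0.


For birth-death process, pi_n/pi_0 = (lambda/mu)^n
= (9/11)^4
= 0.4481

0.4481


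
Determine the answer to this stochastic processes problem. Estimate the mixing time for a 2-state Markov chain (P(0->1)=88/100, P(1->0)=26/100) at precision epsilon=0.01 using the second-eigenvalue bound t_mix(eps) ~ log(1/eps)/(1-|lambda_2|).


lambda_2 = |1 - p01 - p10| = |1 - 0.8800 - 0.2600| = 0.1400
t_mix ~ log(1/eps)/(1 - |lambda_2|)
= log(100)/(1 - 0.1400) = 4.6052/0.8600
= 5.3548

5.3548


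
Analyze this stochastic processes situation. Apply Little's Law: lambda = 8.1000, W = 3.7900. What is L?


Little's Law: L = lambda * W
= 8.1000 * 3.7900
= 30.6990

30.6990


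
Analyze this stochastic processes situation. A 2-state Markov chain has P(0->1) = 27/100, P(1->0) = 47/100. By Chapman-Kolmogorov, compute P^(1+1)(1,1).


P^2 = P^1 * P^1
Computing via matrix multiplication of the transition matrix.
Entry (1,1) of P^2 = 0.4078

0.4078


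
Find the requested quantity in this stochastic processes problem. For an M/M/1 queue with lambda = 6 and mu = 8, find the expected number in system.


rho = 6/8 = 0.7500
L = rho/(1-rho)
= 0.7500/0.2500
= 3.0000

3.0000


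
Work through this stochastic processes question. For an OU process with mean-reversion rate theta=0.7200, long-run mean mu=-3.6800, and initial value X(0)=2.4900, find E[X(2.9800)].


E[X(t)] = mu + (X(0) - mu)*exp(-theta*t)
= -3.6800 + (2.4900 - -3.6800)*exp(-0.7200*2.9800)
= -3.6800 + 6.1700 * 0.1170
= -2.9581

-2.9581


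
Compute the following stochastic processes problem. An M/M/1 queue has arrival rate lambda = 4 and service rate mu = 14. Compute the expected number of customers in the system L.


rho = 4/14 = 0.2857
L = rho/(1-rho)
= 0.2857/0.7143
= 0.4000

0.4000


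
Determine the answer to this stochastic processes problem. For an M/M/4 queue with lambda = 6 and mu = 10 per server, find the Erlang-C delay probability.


a = lambda/mu = 0.6000
rho = a/c = 0.1500
Erlang-C formula applied:
C(c,a) = 0.0035

0.0035


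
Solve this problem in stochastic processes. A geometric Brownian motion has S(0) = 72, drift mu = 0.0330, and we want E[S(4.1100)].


E[S(t)] = S(0) * exp(mu * t)
= 72 * exp(0.0330 * 4.1100)
= 72 * 1.1453
= 82.4586

82.4586


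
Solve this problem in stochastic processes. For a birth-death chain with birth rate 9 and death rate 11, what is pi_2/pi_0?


For birth-death process, pi_n/pi_0 = (lambda/mu)^n
= (9/11)^2
= 0.6694

0.6694


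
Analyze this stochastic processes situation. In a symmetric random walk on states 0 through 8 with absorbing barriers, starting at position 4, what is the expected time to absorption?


For symmetric RW on 0,...,N with absorbing barriers, E(i) = i*(N-i)
E(4) = 4 * 4 = 16

16


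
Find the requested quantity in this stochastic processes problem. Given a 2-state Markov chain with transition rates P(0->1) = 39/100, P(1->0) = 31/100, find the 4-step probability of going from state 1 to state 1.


Computing P^4 by matrix multiplication.
P = [[0.6100, 0.3900], [0.3100, 0.6900]]
After raising P to the power 4:
P^4(1,1) = 0.5607

0.5607


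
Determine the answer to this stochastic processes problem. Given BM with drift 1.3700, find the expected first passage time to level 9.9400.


Expected first passage time = a/mu
= 9.9400/1.3700
= 7.2555

7.2555


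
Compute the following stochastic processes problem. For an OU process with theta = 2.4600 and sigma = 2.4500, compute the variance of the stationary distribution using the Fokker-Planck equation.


Stationary variance = sigma^2 / (2*theta)
= 2.4500^2 / (2*2.4600)
= 6.0025 / 4.9200
= 1.2200

1.2200


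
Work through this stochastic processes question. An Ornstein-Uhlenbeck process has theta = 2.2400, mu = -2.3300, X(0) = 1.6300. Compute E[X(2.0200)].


E[X(t)] = mu + (X(0) - mu)*exp(-theta*t)
= -2.3300 + (1.6300 - -2.3300)*exp(-2.2400*2.0200)
= -2.3300 + 3.9600 * 0.0108
= -2.2871

-2.2871


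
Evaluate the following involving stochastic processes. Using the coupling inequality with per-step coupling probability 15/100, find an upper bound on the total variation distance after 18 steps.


TV distance bound <= (1-delta)^n
= (1 - 0.1500)^18
= 0.8500^18
= 0.0536

0.0536


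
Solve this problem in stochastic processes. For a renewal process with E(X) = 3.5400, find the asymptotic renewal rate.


Long-run renewal rate = 1/E(X)
= 1/3.5400
= 0.2825

0.2825


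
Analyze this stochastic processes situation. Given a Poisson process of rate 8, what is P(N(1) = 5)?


P(N(t)=k) = (lambda*t)^k * exp(-lambda*t) / k!
lambda*t = 8
= 8^5 * exp(-8) / 5!
= 32768 * 3.3546e-04 / 120
= 0.0916

0.0916


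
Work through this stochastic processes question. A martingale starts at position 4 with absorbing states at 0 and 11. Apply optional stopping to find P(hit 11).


By optional stopping theorem: E(M at tau) = M(0) = 4
P(hit 11)*11 + P(hit 0)*0 = 4
P(hit 11) = (4 - 0)/(11 - 0) = 4/11 = 0.3636

0.3636


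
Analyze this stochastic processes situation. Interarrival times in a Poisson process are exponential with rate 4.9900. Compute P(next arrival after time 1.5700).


P(X > t) = exp(-lambda * t)
= exp(-4.9900 * 1.5700)
= exp(-7.8343) = 3.9592e-04

3.9592e-04


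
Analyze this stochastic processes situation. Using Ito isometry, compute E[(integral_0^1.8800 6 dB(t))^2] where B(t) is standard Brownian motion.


By Ito isometry: E[(int f dB)^2] = int f^2 dt
= 6^2 * 1.8800
= 36 * 1.8800 = 67.6800

67.6800


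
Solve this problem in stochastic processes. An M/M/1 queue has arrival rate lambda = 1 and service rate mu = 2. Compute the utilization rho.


rho = lambda/mu
= 1/2
= 0.5000

0.5000


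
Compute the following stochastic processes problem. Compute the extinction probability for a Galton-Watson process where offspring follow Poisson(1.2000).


Since mu = 1.2000 > 1, extinction prob q < 1.
Solve s = exp(mu*(s-1)) iteratively.
q = 0.6863

0.6863


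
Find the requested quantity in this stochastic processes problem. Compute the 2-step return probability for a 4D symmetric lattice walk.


P(return in 2 steps) = P(reverse first step) = 1/(2d)
= 1/8
= 0.1250

0.1250


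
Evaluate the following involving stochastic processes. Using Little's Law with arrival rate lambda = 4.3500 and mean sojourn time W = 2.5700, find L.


Little's Law: L = lambda * W
= 4.3500 * 2.5700
= 11.1795

11.1795


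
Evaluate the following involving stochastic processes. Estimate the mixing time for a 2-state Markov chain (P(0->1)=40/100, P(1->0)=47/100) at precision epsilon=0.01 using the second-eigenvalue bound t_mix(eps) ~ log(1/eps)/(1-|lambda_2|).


lambda_2 = |1 - p01 - p10| = |1 - 0.4000 - 0.4700| = 0.1300
t_mix ~ log(1/eps)/(1 - |lambda_2|)
= log(100)/(1 - 0.1300) = 4.6052/0.8700
= 5.2933

5.2933


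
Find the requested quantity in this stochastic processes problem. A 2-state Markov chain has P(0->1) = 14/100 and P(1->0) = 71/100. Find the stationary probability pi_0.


Stationary distribution: pi_0 = p10/(p01+p10), pi_1 = p01/(p01+p10)
p01 = 0.1400, p10 = 0.7100
pi_0 = 0.8353

0.8353


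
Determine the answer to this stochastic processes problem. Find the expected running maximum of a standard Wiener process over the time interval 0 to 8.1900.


E(max B(s)) = sqrt(2t/pi)
= sqrt(2*8.1900/pi)
= sqrt(5.2139)
= 2.2834

2.2834


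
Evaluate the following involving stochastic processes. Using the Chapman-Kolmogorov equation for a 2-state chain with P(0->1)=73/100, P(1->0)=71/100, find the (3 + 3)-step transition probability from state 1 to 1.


P^6 = P^3 * P^3
Computing via matrix multiplication of the transition matrix.
Entry (1,1) of P^6 = 0.5105

0.5105


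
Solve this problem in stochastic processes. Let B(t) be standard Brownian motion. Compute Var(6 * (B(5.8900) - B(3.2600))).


Var(alpha*(B(t)-B(s))) = alpha^2 * (t-s)
= 6^2 * (5.8900 - 3.2600)
= 36 * 2.6300
= 94.6800

94.6800


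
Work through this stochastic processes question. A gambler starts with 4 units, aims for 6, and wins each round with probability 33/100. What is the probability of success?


Gambler's ruin formula:
r = q/p = 0.6700/0.3300 = 2.0303
P(win) = (1 - r^i)/(1 - r^N)
= (1 - 2.0303^4)/(1 - 2.0303^6)
= 0.2316

0.2316


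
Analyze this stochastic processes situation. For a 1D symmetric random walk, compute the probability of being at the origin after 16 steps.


P(S(16) = 0) = C(16,8) / 4^8
= 12870 / 65536
= 0.1964

0.1964


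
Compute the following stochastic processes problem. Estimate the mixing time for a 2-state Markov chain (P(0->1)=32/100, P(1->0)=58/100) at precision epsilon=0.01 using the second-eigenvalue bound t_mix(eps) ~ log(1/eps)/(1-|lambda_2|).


lambda_2 = |1 - p01 - p10| = |1 - 0.3200 - 0.5800| = 0.1000
t_mix ~ log(1/eps)/(1 - |lambda_2|)
= log(100)/(1 - 0.1000) = 4.6052/0.9000
= 5.1169

5.1169


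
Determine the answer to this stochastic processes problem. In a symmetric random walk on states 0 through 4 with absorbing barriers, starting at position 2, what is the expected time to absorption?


For symmetric RW on 0,...,N with absorbing barriers, E(i) = i*(N-i)
E(2) = 2 * 2 = 4

4


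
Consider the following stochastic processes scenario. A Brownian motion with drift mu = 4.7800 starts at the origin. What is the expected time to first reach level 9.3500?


Expected first passage time = a/mu
= 9.3500/4.7800
= 1.9561

1.9561


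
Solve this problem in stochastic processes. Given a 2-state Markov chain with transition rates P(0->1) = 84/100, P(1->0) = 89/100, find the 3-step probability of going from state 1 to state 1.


Computing P^3 by matrix multiplication.
P = [[0.1600, 0.8400], [0.8900, 0.1100]]
After raising P to the power 3:
P^3(1,1) = 0.2854

0.2854


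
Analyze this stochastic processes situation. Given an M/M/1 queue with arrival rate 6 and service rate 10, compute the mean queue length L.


rho = 6/10 = 0.6000
L = rho/(1-rho)
= 0.6000/0.4000
= 1.5000

1.5000


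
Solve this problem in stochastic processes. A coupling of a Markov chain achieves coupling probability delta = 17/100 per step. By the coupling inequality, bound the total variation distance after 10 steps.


TV distance bound <= (1-delta)^n
= (1 - 0.1700)^10
= 0.8300^10
= 0.1552

0.1552


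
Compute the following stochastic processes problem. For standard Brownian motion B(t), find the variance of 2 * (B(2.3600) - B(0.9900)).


Var(alpha*(B(t)-B(s))) = alpha^2 * (t-s)
= 2^2 * (2.3600 - 0.9900)
= 4 * 1.3700
= 5.4800

5.4800


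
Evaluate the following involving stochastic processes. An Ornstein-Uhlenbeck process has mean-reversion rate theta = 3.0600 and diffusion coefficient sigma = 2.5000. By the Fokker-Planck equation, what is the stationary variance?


Stationary variance = sigma^2 / (2*theta)
= 2.5000^2 / (2*3.0600)
= 6.2500 / 6.1200
= 1.0212

1.0212


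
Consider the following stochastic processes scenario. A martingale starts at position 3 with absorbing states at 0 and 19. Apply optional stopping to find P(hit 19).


By optional stopping theorem: E(M at tau) = M(0) = 3
P(hit 19)*19 + P(hit 0)*0 = 3
P(hit 19) = (3 - 0)/(19 - 0) = 3/19 = 0.1579

0.1579


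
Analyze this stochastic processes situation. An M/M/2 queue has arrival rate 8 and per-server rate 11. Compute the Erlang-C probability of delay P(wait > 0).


a = lambda/mu = 0.7273
rho = a/c = 0.3636
Erlang-C formula applied:
C(c,a) = 0.1939

0.1939


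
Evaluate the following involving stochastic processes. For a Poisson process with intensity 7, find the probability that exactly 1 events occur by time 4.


P(N(t)=k) = (lambda*t)^k * exp(-lambda*t) / k!
lambda*t = 28
= 28^1 * exp(-28) / 1!
= 28 * 6.9144e-13 / 1
= 1.9360e-11

1.9360e-11


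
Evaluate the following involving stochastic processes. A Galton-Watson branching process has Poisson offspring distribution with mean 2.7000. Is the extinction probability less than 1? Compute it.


Since mu = 2.7000 > 1, extinction prob q < 1.
Solve s = exp(mu*(s-1)) iteratively.
q = 0.0844

0.0844


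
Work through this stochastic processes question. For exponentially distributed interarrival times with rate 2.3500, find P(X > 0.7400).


P(X > t) = exp(-lambda * t)
= exp(-2.3500 * 0.7400)
= exp(-1.7390) = 0.1757

0.1757


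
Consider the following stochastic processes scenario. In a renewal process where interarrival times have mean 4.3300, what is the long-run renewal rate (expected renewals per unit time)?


Long-run renewal rate = 1/E(X)
= 1/4.3300
= 0.2309

0.2309


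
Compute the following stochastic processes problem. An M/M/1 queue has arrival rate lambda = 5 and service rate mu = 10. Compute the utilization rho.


rho = lambda/mu
= 5/10
= 0.5000

0.5000


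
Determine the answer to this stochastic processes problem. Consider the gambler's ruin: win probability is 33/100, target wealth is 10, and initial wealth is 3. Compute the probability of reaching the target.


Gambler's ruin formula:
r = q/p = 0.6700/0.3300 = 2.0303
P(win) = (1 - r^i)/(1 - r^N)
= (1 - 2.0303^3)/(1 - 2.0303^10)
= 0.0062

0.0062


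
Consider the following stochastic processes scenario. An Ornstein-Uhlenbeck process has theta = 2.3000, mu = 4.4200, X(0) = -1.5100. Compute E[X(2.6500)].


E[X(t)] = mu + (X(0) - mu)*exp(-theta*t)
= 4.4200 + (-1.5100 - 4.4200)*exp(-2.3000*2.6500)
= 4.4200 + -5.9300 * 0.0023
= 4.4066

4.4066


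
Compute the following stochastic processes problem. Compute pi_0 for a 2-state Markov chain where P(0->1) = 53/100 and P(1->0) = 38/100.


Stationary distribution: pi_0 = p10/(p01+p10), pi_1 = p01/(p01+p10)
p01 = 0.5300, p10 = 0.3800
pi_0 = 0.4176

0.4176


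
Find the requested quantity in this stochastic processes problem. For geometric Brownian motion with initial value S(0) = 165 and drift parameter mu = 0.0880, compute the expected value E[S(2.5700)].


E[S(t)] = S(0) * exp(mu * t)
= 165 * exp(0.0880 * 2.5700)
= 165 * 1.2538
= 206.8731

206.8731


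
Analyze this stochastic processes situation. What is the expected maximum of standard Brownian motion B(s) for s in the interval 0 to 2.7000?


E(max B(s)) = sqrt(2t/pi)
= sqrt(2*2.7000/pi)
= sqrt(1.7189)
= 1.3111

1.3111


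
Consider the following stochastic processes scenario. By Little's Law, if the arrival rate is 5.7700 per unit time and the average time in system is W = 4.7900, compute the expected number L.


Little's Law: L = lambda * W
= 5.7700 * 4.7900
= 27.6383

27.6383


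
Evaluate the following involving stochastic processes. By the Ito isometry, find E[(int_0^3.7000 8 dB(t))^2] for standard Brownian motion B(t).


By Ito isometry: E[(int f dB)^2] = int f^2 dt
= 8^2 * 3.7000
= 64 * 3.7000 = 236.8000

236.8000


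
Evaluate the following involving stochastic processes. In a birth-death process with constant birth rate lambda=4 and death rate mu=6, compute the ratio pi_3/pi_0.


For birth-death process, pi_n/pi_0 = (lambda/mu)^n
= (4/6)^3
= 0.2963

0.2963


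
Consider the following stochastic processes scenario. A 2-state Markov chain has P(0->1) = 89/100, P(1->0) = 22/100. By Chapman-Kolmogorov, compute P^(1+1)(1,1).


P^2 = P^1 * P^1
Computing via matrix multiplication of the transition matrix.
Entry (1,1) of P^2 = 0.8042

0.8042


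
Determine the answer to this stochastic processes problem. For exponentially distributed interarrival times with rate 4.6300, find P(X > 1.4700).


P(X > t) = exp(-lambda * t)
= exp(-4.6300 * 1.4700)
= exp(-6.8061) = 0.0011

0.0011


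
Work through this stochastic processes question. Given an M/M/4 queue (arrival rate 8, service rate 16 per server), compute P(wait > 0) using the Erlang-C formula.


a = lambda/mu = 0.5000
rho = a/c = 0.1250
Erlang-C formula applied:
C(c,a) = 0.0018

0.0018


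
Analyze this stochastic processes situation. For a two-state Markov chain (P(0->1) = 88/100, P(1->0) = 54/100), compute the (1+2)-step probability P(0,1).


P^3 = P^1 * P^2
Computing via matrix multiplication of the transition matrix.
Entry (0,1) of P^3 = 0.6656

0.6656


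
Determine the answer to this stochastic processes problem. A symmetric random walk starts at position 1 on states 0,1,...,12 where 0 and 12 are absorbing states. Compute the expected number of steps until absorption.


For symmetric RW on 0,...,N with absorbing barriers, E(i) = i*(N-i)
E(1) = 1 * 11 = 11

11


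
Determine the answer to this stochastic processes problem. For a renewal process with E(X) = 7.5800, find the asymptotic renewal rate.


Long-run renewal rate = 1/E(X)
= 1/7.5800
= 0.1319

0.1319


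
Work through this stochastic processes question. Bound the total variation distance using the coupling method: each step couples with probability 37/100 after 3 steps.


TV distance bound <= (1-delta)^n
= (1 - 0.3700)^3
= 0.6300^3
= 0.2500

0.2500


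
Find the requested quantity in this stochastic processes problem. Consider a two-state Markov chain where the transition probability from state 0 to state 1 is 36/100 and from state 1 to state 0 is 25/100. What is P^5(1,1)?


Computing P^5 by matrix multiplication.
P = [[0.6400, 0.3600], [0.2500, 0.7500]]
After raising P to the power 5:
P^5(1,1) = 0.5939

0.5939


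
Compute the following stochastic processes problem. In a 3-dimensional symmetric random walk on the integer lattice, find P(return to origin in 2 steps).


P(return in 2 steps) = P(reverse first step) = 1/(2d)
= 1/6
= 0.1667

0.1667


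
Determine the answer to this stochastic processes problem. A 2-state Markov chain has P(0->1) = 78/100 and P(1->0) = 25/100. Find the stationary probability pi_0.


Stationary distribution: pi_0 = p10/(p01+p10), pi_1 = p01/(p01+p10)
p01 = 0.7800, p10 = 0.2500
pi_0 = 0.2427

0.2427


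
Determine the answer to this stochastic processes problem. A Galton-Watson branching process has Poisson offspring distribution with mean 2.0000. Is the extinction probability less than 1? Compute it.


Since mu = 2.0000 > 1, extinction prob q < 1.
Solve s = exp(mu*(s-1)) iteratively.
q = 0.2032

0.2032


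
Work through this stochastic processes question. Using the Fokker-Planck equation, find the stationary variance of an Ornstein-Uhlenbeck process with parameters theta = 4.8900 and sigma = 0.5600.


Stationary variance = sigma^2 / (2*theta)
= 0.5600^2 / (2*4.8900)
= 0.3136 / 9.7800
= 0.0321

0.0321


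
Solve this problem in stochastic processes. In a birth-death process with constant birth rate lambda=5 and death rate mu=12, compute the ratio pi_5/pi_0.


For birth-death process, pi_n/pi_0 = (lambda/mu)^n
= (5/12)^5
= 0.0126

0.0126


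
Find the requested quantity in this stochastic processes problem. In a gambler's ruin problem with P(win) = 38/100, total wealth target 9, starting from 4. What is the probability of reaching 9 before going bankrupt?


Gambler's ruin formula:
r = q/p = 0.6200/0.3800 = 1.6316
P(win) = (1 - r^i)/(1 - r^N)
= (1 - 1.6316^4)/(1 - 1.6316^9)
= 0.0752

0.0752


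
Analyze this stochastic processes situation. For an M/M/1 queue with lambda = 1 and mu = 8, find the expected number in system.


rho = 1/8 = 0.1250
L = rho/(1-rho)
= 0.1250/0.8750
= 0.1429

0.1429


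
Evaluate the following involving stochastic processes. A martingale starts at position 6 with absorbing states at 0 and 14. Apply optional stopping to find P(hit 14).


By optional stopping theorem: E(M at tau) = M(0) = 6
P(hit 14)*14 + P(hit 0)*0 = 6
P(hit 14) = (6 - 0)/(14 - 0) = 3/7 = 0.4286

0.4286


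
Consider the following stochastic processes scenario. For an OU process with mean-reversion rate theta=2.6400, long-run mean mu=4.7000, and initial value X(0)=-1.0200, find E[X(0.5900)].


E[X(t)] = mu + (X(0) - mu)*exp(-theta*t)
= 4.7000 + (-1.0200 - 4.7000)*exp(-2.6400*0.5900)
= 4.7000 + -5.7200 * 0.2106
= 3.4951

3.4951


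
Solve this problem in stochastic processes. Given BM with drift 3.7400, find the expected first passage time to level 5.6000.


Expected first passage time = a/mu
= 5.6000/3.7400
= 1.4973

1.4973


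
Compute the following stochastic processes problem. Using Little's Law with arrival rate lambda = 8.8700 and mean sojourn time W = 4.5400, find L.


Little's Law: L = lambda * W
= 8.8700 * 4.5400
= 40.2698

40.2698


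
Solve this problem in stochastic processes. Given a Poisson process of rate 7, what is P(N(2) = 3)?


P(N(t)=k) = (lambda*t)^k * exp(-lambda*t) / k!
lambda*t = 14
= 14^3 * exp(-14) / 3!
= 2744 * 8.3153e-07 / 6
= 3.8029e-04

3.8029e-04


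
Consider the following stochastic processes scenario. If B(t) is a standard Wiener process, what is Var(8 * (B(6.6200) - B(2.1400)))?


Var(alpha*(B(t)-B(s))) = alpha^2 * (t-s)
= 8^2 * (6.6200 - 2.1400)
= 64 * 4.4800
= 286.7200

286.7200


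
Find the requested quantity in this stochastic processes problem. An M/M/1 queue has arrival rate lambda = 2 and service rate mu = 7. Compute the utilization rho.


rho = lambda/mu
= 2/7
= 0.2857

0.2857


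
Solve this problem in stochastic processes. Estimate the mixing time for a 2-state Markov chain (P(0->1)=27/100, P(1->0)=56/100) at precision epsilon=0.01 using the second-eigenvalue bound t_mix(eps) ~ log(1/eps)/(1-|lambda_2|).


lambda_2 = |1 - p01 - p10| = |1 - 0.2700 - 0.5600| = 0.1700
t_mix ~ log(1/eps)/(1 - |lambda_2|)
= log(100)/(1 - 0.1700) = 4.6052/0.8300
= 5.5484

5.5484


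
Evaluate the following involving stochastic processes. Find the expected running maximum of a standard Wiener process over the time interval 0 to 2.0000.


E(max B(s)) = sqrt(2t/pi)
= sqrt(2*2.0000/pi)
= sqrt(1.2732)
= 1.1284

1.1284


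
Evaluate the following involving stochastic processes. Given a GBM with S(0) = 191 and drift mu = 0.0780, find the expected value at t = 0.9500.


E[S(t)] = S(0) * exp(mu * t)
= 191 * exp(0.0780 * 0.9500)
= 191 * 1.0769
= 205.6907

205.6907


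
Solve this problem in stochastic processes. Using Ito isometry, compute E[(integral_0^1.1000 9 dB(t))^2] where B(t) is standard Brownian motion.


By Ito isometry: E[(int f dB)^2] = int f^2 dt
= 9^2 * 1.1000
= 81 * 1.1000 = 89.1000

89.1000


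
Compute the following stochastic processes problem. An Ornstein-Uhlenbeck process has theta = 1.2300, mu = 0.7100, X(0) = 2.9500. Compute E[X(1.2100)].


E[X(t)] = mu + (X(0) - mu)*exp(-theta*t)
= 0.7100 + (2.9500 - 0.7100)*exp(-1.2300*1.2100)
= 0.7100 + 2.2400 * 0.2258
= 1.2157

1.2157


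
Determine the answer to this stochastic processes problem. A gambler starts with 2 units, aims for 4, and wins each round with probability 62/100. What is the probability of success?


Gambler's ruin formula:
r = q/p = 0.3800/0.6200 = 0.6129
P(win) = (1 - r^i)/(1 - r^N)
= (1 - 0.6129^2)/(1 - 0.6129^4)
= 0.7269

0.7269


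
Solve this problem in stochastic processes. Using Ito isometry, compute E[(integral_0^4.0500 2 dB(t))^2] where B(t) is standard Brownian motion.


By Ito isometry: E[(int f dB)^2] = int f^2 dt
= 2^2 * 4.0500
= 4 * 4.0500 = 16.2000

16.2000


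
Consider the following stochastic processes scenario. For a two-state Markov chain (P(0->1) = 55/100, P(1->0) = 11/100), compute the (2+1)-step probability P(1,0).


P^3 = P^2 * P^1
Computing via matrix multiplication of the transition matrix.
Entry (1,0) of P^3 = 0.1601

0.1601


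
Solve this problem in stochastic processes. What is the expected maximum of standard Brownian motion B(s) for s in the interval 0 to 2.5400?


E(max B(s)) = sqrt(2t/pi)
= sqrt(2*2.5400/pi)
= sqrt(1.6170)
= 1.2716

1.2716


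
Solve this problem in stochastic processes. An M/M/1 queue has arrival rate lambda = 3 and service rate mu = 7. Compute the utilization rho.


rho = lambda/mu
= 3/7
= 0.4286

0.4286


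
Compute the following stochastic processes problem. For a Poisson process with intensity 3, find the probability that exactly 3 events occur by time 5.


P(N(t)=k) = (lambda*t)^k * exp(-lambda*t) / k!
lambda*t = 15
= 15^3 * exp(-15) / 3!
= 3375 * 3.0590e-07 / 6
= 1.7207e-04

1.7207e-04


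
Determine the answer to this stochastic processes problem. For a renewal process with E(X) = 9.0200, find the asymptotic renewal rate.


Long-run renewal rate = 1/E(X)
= 1/9.0200
= 0.1109

0.1109


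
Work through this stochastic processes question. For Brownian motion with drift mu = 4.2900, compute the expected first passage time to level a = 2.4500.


Expected first passage time = a/mu
= 2.4500/4.2900
= 0.5711

0.5711


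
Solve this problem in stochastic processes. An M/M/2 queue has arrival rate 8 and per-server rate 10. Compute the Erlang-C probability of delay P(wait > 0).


a = lambda/mu = 0.8000
rho = a/c = 0.4000
Erlang-C formula applied:
C(c,a) = 0.2286

0.2286


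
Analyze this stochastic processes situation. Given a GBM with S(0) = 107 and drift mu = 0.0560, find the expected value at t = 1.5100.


E[S(t)] = S(0) * exp(mu * t)
= 107 * exp(0.0560 * 1.5100)
= 107 * 1.0882
= 116.4415

116.4415


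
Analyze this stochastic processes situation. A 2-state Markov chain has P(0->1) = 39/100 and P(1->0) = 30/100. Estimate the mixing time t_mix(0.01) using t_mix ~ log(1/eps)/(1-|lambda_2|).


lambda_2 = |1 - p01 - p10| = |1 - 0.3900 - 0.3000| = 0.3100
t_mix ~ log(1/eps)/(1 - |lambda_2|)
= log(100)/(1 - 0.3100) = 4.6052/0.6900
= 6.6742

6.6742


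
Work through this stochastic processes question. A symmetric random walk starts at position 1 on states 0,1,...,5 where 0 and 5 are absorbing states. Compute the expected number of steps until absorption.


For symmetric RW on 0,...,N with absorbing barriers, E(i) = i*(N-i)
E(1) = 1 * 4 = 4

4


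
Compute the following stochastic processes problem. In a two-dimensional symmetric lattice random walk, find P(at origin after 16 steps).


P = C(16,8)^2 / 4^16
= 12870^2 / 4294967296
= 165636900 / 4294967296
= 0.0386

0.0386


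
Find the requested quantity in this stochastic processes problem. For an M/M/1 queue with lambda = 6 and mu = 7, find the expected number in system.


rho = 6/7 = 0.8571
L = rho/(1-rho)
= 0.8571/0.1429
= 6.0000

6.0000


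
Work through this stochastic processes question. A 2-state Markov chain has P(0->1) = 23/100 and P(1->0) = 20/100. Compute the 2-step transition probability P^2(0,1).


Computing P^2 by matrix multiplication.
P = [[0.7700, 0.2300], [0.2000, 0.8000]]
After raising P to the power 2:
P^2(0,1) = 0.3611

0.3611


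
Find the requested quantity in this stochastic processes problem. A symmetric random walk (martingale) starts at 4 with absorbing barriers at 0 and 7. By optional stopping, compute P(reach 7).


By optional stopping theorem: E(M at tau) = M(0) = 4
P(hit 7)*7 + P(hit 0)*0 = 4
P(hit 7) = (4 - 0)/(7 - 0) = 4/7 = 0.5714

0.5714


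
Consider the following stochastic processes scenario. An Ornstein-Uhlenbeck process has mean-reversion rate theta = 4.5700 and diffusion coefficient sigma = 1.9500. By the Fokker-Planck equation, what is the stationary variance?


Stationary variance = sigma^2 / (2*theta)
= 1.9500^2 / (2*4.5700)
= 3.8025 / 9.1400
= 0.4160

0.4160


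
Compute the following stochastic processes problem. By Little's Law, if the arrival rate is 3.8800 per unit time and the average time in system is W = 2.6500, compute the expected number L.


Little's Law: L = lambda * W
= 3.8800 * 2.6500
= 10.2820

10.2820


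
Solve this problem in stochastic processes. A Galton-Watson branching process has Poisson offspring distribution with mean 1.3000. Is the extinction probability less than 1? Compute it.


Since mu = 1.3000 > 1, extinction prob q < 1.
Solve s = exp(mu*(s-1)) iteratively.
q = 0.5770

0.5770


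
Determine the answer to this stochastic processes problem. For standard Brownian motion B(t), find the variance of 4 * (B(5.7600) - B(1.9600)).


Var(alpha*(B(t)-B(s))) = alpha^2 * (t-s)
= 4^2 * (5.7600 - 1.9600)
= 16 * 3.8000
= 60.8000

60.8000


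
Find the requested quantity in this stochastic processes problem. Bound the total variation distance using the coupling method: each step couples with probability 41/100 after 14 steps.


TV distance bound <= (1-delta)^n
= (1 - 0.4100)^14
= 0.5900^14
= 6.1934e-04

6.1934e-04


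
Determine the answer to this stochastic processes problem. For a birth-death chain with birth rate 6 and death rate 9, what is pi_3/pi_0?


For birth-death process, pi_n/pi_0 = (lambda/mu)^n
= (6/9)^3
= 0.2963

0.2963


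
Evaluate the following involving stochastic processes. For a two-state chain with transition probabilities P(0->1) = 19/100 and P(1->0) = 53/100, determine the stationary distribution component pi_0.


Stationary distribution: pi_0 = p10/(p01+p10), pi_1 = p01/(p01+p10)
p01 = 0.1900, p10 = 0.5300
pi_0 = 0.7361

0.7361


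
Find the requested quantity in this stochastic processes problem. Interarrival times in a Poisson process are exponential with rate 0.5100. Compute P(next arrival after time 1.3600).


P(X > t) = exp(-lambda * t)
= exp(-0.5100 * 1.3600)
= exp(-0.6936) = 0.4998

0.4998


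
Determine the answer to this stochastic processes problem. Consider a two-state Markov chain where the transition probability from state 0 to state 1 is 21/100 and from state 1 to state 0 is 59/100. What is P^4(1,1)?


Computing P^4 by matrix multiplication.
P = [[0.7900, 0.2100], [0.5900, 0.4100]]
After raising P to the power 4:
P^4(1,1) = 0.2637

0.2637


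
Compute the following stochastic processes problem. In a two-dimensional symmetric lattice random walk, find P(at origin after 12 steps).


P = C(12,6)^2 / 4^12
= 924^2 / 16777216
= 853776 / 16777216
= 0.0509

0.0509


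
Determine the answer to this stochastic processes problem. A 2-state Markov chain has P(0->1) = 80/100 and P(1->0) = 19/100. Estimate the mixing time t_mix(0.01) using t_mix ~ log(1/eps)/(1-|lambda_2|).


lambda_2 = |1 - p01 - p10| = |1 - 0.8000 - 0.1900| = 0.0100
t_mix ~ log(1/eps)/(1 - |lambda_2|)
= log(100)/(1 - 0.0100) = 4.6052/0.9900
= 4.6517

4.6517


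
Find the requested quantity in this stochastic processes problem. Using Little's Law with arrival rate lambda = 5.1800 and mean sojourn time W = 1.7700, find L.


Little's Law: L = lambda * W
= 5.1800 * 1.7700
= 9.1686

9.1686


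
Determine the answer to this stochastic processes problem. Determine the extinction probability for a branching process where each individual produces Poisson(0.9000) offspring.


Since mu = 0.9000 <= 1, extinction probability = 1.

1.0000


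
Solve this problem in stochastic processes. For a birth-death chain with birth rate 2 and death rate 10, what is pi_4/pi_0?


For birth-death process, pi_n/pi_0 = (lambda/mu)^n
= (2/10)^4
= 0.0016

0.0016


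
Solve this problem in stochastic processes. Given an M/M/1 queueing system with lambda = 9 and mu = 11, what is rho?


rho = lambda/mu
= 9/11
= 0.8182

0.8182


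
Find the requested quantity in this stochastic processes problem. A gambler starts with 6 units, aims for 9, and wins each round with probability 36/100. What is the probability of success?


Gambler's ruin formula:
r = q/p = 0.6400/0.3600 = 1.7778
P(win) = (1 - r^i)/(1 - r^N)
= (1 - 1.7778^6)/(1 - 1.7778^9)
= 0.1733

0.1733


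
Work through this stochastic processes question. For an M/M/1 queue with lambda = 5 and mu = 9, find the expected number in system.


rho = 5/9 = 0.5556
L = rho/(1-rho)
= 0.5556/0.4444
= 1.2500

1.2500


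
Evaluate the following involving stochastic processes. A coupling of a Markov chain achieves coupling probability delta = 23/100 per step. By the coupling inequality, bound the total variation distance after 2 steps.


TV distance bound <= (1-delta)^n
= (1 - 0.2300)^2
= 0.7700^2
= 0.5929

0.5929


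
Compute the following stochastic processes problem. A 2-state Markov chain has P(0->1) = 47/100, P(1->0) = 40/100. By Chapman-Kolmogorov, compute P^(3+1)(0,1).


P^4 = P^3 * P^1
Computing via matrix multiplication of the transition matrix.
Entry (0,1) of P^4 = 0.5401

0.5401
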